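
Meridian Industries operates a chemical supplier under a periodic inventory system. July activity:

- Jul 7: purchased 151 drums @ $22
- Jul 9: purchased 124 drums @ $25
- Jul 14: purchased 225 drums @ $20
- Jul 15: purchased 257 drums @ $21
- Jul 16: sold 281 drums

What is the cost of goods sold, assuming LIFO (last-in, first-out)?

Jul 16, 281 sold [LIFO — newest first]: 257 @ $21 + 24 @ $20 = $5,877
Ending inventory: 151 @ $22 + 124 @ $25 + 201 @ $20 = $10,442

COGS = $5,877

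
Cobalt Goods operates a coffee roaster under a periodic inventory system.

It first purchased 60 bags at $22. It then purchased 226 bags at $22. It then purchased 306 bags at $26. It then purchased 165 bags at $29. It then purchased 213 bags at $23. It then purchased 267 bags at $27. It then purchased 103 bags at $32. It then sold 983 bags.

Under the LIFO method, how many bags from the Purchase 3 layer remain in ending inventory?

71

Sale 1 (983) [LIFO — newest first]: 103 @ $32 + 267 @ $27 + 213 @ $23 + 165 @ $29 + 235 @ $26 = $26,299
Ending inventory: 60 @ $22 + 226 @ $22 + 71 @ $26 = $8,138
Check: goods available $34,437 = COGS $26,299 + ending $8,138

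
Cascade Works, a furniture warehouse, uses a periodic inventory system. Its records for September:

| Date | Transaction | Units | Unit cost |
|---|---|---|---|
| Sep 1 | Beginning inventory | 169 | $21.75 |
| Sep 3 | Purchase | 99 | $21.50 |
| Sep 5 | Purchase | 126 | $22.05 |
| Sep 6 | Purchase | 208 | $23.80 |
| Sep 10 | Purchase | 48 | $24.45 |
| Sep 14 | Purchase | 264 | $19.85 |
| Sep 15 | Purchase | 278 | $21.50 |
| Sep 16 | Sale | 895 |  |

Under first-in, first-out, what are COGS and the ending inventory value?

COGS = $19,569.80; ending inventory = $6,354.15

Sep 16, 895 sold [FIFO — oldest first]: 169 @ $21.75 + 99 @ $21.50 + 126 @ $22.05 + 208 @ $23.80 + 48 @ $24.45 + 245 @ $19.85 = $19,569.80
Ending inventory: 19 @ $19.85 + 278 @ $21.50 = $6,354.15
Check: goods available $25,923.95 = COGS $19,569.80 + ending $6,354.15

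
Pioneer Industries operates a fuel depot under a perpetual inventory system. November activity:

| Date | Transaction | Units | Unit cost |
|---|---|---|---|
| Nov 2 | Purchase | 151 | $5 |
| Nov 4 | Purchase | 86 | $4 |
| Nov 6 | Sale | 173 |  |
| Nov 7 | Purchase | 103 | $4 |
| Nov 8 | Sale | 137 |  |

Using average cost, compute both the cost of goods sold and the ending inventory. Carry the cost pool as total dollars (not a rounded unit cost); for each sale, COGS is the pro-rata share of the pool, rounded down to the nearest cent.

After Nov 2: 151 on hand, pool $755.00 (≈ $5.0000 each)
After Nov 4: 237 on hand, pool $1,099.00 (≈ $4.6371 each)
Nov 6, sell 173: 173/237 × $1,099.00 → $802.22
After Nov 7: 167 on hand, pool $708.78 (≈ $4.2442 each)
Nov 8, sell 137: 137/167 × $708.78 → $581.45
Total COGS = $802.22 + $581.45 = $1,383.67
Ending inventory (cost pool remaining) = $127.33
Check: goods available $1,511.00 = COGS $1,383.67 + ending $127.33

COGS = $1,383.67; ending inventory = $127.33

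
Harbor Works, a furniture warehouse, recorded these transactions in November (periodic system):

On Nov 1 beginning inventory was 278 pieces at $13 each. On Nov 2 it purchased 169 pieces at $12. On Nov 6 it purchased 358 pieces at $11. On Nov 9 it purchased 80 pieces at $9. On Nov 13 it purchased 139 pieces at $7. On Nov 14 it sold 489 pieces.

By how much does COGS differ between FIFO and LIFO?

$1,441

FIFO COGS: 278 @ $13 + 169 @ $12 + 42 @ $11 = $6,104
LIFO COGS: 139 @ $7 + 80 @ $9 + 270 @ $11 = $4,663
Difference = |$6,104 − $4,663| = $1,441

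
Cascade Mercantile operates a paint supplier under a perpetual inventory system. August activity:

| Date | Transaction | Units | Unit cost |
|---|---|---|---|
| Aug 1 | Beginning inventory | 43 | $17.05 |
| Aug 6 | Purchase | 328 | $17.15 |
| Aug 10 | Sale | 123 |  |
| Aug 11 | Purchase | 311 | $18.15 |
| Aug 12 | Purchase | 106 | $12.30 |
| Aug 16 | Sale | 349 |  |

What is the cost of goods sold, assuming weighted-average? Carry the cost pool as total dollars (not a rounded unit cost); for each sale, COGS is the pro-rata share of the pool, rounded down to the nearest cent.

After Aug 1: 43 on hand, pool $733.15 (≈ $17.0500 each)
After Aug 6: 371 on hand, pool $6,358.35 (≈ $17.1384 each)
Aug 10, sell 123: 123/371 × $6,358.35 → $2,108.02
After Aug 11: 559 on hand, pool $9,894.98 (≈ $17.7012 each)
After Aug 12: 665 on hand, pool $11,198.78 (≈ $16.8403 each)
Aug 16, sell 349: 349/665 × $11,198.78 → $5,877.25
Total COGS = $2,108.02 + $5,877.25 = $7,985.27
Ending inventory (cost pool remaining) = $5,321.53
Check: goods available $13,306.80 = COGS $7,985.27 + ending $5,321.53

COGS = $7,985.27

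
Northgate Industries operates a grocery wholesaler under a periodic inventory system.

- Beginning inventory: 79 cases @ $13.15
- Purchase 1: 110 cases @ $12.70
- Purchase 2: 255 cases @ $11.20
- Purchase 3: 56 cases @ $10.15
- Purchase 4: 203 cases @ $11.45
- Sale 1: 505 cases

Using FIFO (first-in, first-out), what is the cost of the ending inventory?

Sale 1 (505) [FIFO — oldest first]: 79 @ $13.15 + 110 @ $12.70 + 255 @ $11.20 + 56 @ $10.15 + 5 @ $11.45 = $5,917.50
Ending inventory: 198 @ $11.45 = $2,267.10
Check: goods available $8,184.60 = COGS $5,917.50 + ending $2,267.10

Ending inventory = $2,267.10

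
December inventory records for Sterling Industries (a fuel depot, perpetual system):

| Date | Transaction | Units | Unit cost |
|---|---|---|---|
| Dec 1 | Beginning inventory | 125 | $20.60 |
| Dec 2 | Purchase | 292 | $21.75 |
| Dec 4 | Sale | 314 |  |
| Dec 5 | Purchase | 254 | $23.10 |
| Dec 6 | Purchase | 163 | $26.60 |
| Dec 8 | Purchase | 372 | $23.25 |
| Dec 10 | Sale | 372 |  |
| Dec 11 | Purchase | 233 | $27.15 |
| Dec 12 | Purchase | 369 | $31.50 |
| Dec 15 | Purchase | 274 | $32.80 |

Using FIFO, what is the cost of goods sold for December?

COGS = $15,192.40

Dec 4, 314 sold [FIFO — oldest first]: 125 @ $20.60 + 189 @ $21.75 = $6,685.75
Dec 10, 372 sold [FIFO — oldest first]: 103 @ $21.75 + 254 @ $23.10 + 15 @ $26.60 = $8,506.65
Total COGS = $6,685.75 + $8,506.65 = $15,192.40
Ending inventory: 148 @ $26.60 + 372 @ $23.25 + 233 @ $27.15 + 369 @ $31.50 + 274 @ $32.80 = $39,522.45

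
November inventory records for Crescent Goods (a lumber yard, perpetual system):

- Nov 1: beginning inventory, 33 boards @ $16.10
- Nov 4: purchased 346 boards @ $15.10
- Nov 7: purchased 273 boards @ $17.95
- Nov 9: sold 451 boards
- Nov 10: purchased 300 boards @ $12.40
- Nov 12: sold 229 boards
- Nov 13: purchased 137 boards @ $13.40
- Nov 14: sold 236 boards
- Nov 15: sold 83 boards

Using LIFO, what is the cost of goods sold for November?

Nov 9, 451 sold [LIFO — newest first]: 273 @ $17.95 + 178 @ $15.10 = $7,588.15
Nov 12, 229 sold [LIFO — newest first]: 229 @ $12.40 = $2,839.60
Nov 14, 236 sold [LIFO — newest first]: 137 @ $13.40 + 71 @ $12.40 + 28 @ $15.10 = $3,139.00
Nov 15, 83 sold [LIFO — newest first]: 83 @ $15.10 = $1,253.30
Total COGS = $7,588.15 + $2,839.60 + $3,139.00 + $1,253.30 = $14,820.05
Ending inventory: 33 @ $16.10 + 57 @ $15.10 = $1,392.00

COGS = $14,820.05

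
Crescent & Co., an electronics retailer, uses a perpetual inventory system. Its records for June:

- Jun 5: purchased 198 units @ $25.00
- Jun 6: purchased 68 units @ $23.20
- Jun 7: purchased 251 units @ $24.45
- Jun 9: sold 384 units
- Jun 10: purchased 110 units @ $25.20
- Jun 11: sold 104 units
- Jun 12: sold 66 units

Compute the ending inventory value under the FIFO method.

Jun 9, 384 sold [FIFO — oldest first]: 198 @ $25.00 + 68 @ $23.20 + 118 @ $24.45 = $9,412.70
Jun 11, 104 sold [FIFO — oldest first]: 104 @ $24.45 = $2,542.80
Jun 12, 66 sold [FIFO — oldest first]: 29 @ $24.45 + 37 @ $25.20 = $1,641.45
Total COGS = $9,412.70 + $2,542.80 + $1,641.45 = $13,596.95
Ending inventory: 73 @ $25.20 = $1,839.60

Ending inventory = $1,839.60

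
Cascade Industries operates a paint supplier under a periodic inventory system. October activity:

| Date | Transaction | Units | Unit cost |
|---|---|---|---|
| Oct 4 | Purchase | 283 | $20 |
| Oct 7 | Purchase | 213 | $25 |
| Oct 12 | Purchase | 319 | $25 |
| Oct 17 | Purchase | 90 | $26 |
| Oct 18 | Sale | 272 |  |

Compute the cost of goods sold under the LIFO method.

COGS = $6,890

Oct 18, 272 sold [LIFO — newest first]: 90 @ $26 + 182 @ $25 = $6,890
Ending inventory: 283 @ $20 + 213 @ $25 + 137 @ $25 = $14,410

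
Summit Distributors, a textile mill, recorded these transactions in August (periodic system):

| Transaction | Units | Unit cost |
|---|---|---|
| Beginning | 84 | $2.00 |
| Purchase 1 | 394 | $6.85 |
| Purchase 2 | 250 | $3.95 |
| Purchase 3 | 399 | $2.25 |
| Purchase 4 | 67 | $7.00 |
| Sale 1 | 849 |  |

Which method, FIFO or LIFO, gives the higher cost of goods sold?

FIFO COGS: 84 @ $2.00 + 394 @ $6.85 + 250 @ $3.95 + 121 @ $2.25 = $4,126.65
LIFO COGS: 67 @ $7.00 + 399 @ $2.25 + 250 @ $3.95 + 133 @ $6.85 = $3,265.30

FIFO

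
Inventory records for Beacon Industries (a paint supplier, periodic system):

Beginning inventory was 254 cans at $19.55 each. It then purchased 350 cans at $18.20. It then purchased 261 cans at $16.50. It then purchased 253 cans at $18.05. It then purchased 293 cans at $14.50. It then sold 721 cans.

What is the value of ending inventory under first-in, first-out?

Ending inventory = $11,191.15

Sale 1 (721) [FIFO — oldest first]: 254 @ $19.55 + 350 @ $18.20 + 117 @ $16.50 = $13,266.20
Ending inventory: 144 @ $16.50 + 253 @ $18.05 + 293 @ $14.50 = $11,191.15
Check: goods available $24,457.35 = COGS $13,266.20 + ending $11,191.15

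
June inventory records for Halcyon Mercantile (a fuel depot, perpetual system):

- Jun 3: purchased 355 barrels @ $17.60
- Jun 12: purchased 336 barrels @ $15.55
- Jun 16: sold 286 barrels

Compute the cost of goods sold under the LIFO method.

Jun 16, 286 sold [LIFO — newest first]: 286 @ $15.55 = $4,447.30
Ending inventory: 355 @ $17.60 + 50 @ $15.55 = $7,025.50

COGS = $4,447.30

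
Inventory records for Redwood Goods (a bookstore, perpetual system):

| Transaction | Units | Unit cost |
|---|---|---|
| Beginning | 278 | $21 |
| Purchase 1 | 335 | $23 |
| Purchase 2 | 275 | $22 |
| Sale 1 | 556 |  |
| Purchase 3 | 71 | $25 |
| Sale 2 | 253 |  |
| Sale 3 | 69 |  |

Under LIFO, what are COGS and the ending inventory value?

Sale 1 (556) [LIFO — newest first]: 275 @ $22 + 281 @ $23 = $12,513
Sale 2 (253) [LIFO — newest first]: 71 @ $25 + 54 @ $23 + 128 @ $21 = $5,705
Sale 3 (69) [LIFO — newest first]: 69 @ $21 = $1,449
Total COGS = $12,513 + $5,705 + $1,449 = $19,667
Ending inventory: 81 @ $21 = $1,701

COGS = $19,667; ending inventory = $1,701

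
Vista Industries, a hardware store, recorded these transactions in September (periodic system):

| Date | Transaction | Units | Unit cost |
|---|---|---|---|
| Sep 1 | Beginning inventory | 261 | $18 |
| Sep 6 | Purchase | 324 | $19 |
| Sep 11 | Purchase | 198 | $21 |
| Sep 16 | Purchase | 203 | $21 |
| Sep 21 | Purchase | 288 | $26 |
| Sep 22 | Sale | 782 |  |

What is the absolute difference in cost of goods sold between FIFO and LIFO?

FIFO COGS: 261 @ $18 + 324 @ $19 + 197 @ $21 = $14,991
LIFO COGS: 288 @ $26 + 203 @ $21 + 198 @ $21 + 93 @ $19 = $17,676
Difference = |$14,991 − $17,676| = $2,685

$2,685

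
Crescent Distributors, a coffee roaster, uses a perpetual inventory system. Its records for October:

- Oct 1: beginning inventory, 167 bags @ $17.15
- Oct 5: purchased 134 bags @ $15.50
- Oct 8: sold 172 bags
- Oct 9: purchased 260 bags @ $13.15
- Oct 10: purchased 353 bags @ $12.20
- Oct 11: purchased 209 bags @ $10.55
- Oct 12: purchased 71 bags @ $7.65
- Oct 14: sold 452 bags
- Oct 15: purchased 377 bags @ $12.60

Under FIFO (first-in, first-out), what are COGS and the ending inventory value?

COGS = $9,128.65; ending inventory = $11,036.30

Oct 8, 172 sold [FIFO — oldest first]: 167 @ $17.15 + 5 @ $15.50 = $2,941.55
Oct 14, 452 sold [FIFO — oldest first]: 129 @ $15.50 + 260 @ $13.15 + 63 @ $12.20 = $6,187.10
Total COGS = $2,941.55 + $6,187.10 = $9,128.65
Ending inventory: 290 @ $12.20 + 209 @ $10.55 + 71 @ $7.65 + 377 @ $12.60 = $11,036.30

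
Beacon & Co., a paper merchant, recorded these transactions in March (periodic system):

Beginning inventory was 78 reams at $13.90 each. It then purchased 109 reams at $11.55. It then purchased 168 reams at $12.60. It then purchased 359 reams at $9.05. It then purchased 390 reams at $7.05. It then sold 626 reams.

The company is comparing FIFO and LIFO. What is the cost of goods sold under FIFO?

COGS = $6,912.50

FIFO COGS: 78 @ $13.90 + 109 @ $11.55 + 168 @ $12.60 + 271 @ $9.05 = $6,912.50
LIFO COGS: 390 @ $7.05 + 236 @ $9.05 = $4,885.30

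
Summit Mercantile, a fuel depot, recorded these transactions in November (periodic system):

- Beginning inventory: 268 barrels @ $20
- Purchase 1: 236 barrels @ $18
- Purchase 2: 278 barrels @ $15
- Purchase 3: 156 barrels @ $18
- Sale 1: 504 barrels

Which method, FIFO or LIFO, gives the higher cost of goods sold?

FIFO COGS: 268 @ $20 + 236 @ $18 = $9,608
LIFO COGS: 156 @ $18 + 278 @ $15 + 70 @ $18 = $8,238

FIFO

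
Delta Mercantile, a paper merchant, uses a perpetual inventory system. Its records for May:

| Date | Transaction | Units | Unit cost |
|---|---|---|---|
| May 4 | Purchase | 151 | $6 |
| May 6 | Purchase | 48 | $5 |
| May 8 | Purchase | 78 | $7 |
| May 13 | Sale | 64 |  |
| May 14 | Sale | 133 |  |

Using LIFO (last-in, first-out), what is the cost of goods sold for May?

COGS = $1,212

May 13, 64 sold [LIFO — newest first]: 64 @ $7 = $448
May 14, 133 sold [LIFO — newest first]: 14 @ $7 + 48 @ $5 + 71 @ $6 = $764
Total COGS = $448 + $764 = $1,212
Ending inventory: 80 @ $6 = $480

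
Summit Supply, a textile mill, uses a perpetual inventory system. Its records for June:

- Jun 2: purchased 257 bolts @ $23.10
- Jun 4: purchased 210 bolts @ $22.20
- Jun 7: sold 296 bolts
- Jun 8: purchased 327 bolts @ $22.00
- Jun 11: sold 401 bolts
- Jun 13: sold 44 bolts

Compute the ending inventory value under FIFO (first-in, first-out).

Jun 7, 296 sold [FIFO — oldest first]: 257 @ $23.10 + 39 @ $22.20 = $6,802.50
Jun 11, 401 sold [FIFO — oldest first]: 171 @ $22.20 + 230 @ $22.00 = $8,856.20
Jun 13, 44 sold [FIFO — oldest first]: 44 @ $22.00 = $968.00
Total COGS = $6,802.50 + $8,856.20 + $968.00 = $16,626.70
Ending inventory: 53 @ $22.00 = $1,166.00

Ending inventory = $1,166.00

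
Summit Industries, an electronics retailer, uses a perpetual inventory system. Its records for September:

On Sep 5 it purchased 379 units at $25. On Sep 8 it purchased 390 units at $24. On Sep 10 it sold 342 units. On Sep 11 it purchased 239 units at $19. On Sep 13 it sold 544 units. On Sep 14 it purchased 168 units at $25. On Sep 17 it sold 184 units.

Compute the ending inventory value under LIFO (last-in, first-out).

Ending inventory = $2,650

Sep 10, 342 sold [LIFO — newest first]: 342 @ $24 = $8,208
Sep 13, 544 sold [LIFO — newest first]: 239 @ $19 + 48 @ $24 + 257 @ $25 = $12,118
Sep 17, 184 sold [LIFO — newest first]: 168 @ $25 + 16 @ $25 = $4,600
Total COGS = $8,208 + $12,118 + $4,600 = $24,926
Ending inventory: 106 @ $25 = $2,650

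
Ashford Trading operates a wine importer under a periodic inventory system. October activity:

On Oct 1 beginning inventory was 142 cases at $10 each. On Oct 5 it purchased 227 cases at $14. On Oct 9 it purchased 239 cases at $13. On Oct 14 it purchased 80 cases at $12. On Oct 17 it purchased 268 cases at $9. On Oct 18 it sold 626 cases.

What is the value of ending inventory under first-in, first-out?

Oct 18, 626 sold [FIFO — oldest first]: 142 @ $10 + 227 @ $14 + 239 @ $13 + 18 @ $12 = $7,921
Ending inventory: 62 @ $12 + 268 @ $9 = $3,156
Check: goods available $11,077 = COGS $7,921 + ending $3,156

Ending inventory = $3,156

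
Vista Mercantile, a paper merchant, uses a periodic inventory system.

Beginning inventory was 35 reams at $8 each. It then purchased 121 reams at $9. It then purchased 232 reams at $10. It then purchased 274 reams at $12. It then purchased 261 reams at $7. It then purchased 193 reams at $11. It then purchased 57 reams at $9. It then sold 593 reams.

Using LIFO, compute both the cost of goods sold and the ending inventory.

COGS = $5,447; ending inventory = $5,993

Sale 1 (593) [LIFO — newest first]: 57 @ $9 + 193 @ $11 + 261 @ $7 + 82 @ $12 = $5,447
Ending inventory: 35 @ $8 + 121 @ $9 + 232 @ $10 + 192 @ $12 = $5,993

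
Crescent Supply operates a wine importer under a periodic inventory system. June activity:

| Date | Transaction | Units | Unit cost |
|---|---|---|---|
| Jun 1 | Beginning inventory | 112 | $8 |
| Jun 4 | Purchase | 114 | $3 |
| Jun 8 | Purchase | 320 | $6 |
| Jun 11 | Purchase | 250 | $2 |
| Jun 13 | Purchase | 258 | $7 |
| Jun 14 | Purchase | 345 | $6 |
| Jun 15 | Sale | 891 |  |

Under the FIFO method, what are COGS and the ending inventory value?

Jun 15, 891 sold [FIFO — oldest first]: 112 @ $8 + 114 @ $3 + 320 @ $6 + 250 @ $2 + 95 @ $7 = $4,323
Ending inventory: 163 @ $7 + 345 @ $6 = $3,211

COGS = $4,323; ending inventory = $3,211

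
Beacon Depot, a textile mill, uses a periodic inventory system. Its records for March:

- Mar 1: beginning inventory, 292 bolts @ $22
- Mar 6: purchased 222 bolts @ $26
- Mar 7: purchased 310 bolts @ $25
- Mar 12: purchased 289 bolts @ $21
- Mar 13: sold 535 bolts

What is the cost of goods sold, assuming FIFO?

COGS = $12,721

Mar 13, 535 sold [FIFO — oldest first]: 292 @ $22 + 222 @ $26 + 21 @ $25 = $12,721
Ending inventory: 289 @ $25 + 289 @ $21 = $13,294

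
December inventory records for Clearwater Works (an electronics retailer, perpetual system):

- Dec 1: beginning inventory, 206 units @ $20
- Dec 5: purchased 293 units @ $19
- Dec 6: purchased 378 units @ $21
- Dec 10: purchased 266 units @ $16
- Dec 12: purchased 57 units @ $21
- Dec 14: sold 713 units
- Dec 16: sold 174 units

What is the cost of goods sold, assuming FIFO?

Dec 14, 713 sold [FIFO — oldest first]: 206 @ $20 + 293 @ $19 + 214 @ $21 = $14,181
Dec 16, 174 sold [FIFO — oldest first]: 164 @ $21 + 10 @ $16 = $3,604
Total COGS = $14,181 + $3,604 = $17,785
Ending inventory: 256 @ $16 + 57 @ $21 = $5,293
Check: goods available $23,078 = COGS $17,785 + ending $5,293

COGS = $17,785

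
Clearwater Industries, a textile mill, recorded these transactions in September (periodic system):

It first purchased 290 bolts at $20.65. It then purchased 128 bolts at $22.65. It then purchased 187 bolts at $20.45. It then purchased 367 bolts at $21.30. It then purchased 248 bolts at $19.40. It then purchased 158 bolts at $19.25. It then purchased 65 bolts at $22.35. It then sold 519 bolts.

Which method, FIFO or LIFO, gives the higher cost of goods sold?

FIFO COGS: 290 @ $20.65 + 128 @ $22.65 + 101 @ $20.45 = $10,953.15
LIFO COGS: 65 @ $22.35 + 158 @ $19.25 + 248 @ $19.40 + 48 @ $21.30 = $10,327.85

FIFO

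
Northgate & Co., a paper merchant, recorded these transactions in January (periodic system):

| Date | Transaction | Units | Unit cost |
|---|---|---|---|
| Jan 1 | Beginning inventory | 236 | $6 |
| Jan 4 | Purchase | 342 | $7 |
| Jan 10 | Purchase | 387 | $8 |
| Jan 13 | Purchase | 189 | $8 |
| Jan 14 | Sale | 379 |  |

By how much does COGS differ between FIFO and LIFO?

$615

FIFO COGS: 236 @ $6 + 143 @ $7 = $2,417
LIFO COGS: 189 @ $8 + 190 @ $8 = $3,032
Difference = |$2,417 − $3,032| = $615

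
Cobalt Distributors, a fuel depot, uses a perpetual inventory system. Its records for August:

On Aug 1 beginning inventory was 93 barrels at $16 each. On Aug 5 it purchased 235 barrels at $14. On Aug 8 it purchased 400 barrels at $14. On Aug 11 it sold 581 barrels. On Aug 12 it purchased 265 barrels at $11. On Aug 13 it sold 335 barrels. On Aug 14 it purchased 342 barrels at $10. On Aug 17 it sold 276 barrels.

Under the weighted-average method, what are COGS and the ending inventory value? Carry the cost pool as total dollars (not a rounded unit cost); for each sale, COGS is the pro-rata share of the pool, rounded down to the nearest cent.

COGS = $15,226.19; ending inventory = $1,486.81

After Aug 1: 93 on hand, pool $1,488.00 (≈ $16.0000 each)
After Aug 5: 328 on hand, pool $4,778.00 (≈ $14.5671 each)
After Aug 8: 728 on hand, pool $10,378.00 (≈ $14.2555 each)
Aug 11, sell 581: 581/728 × $10,378.00 → $8,282.44
After Aug 12: 412 on hand, pool $5,010.56 (≈ $12.1616 each)
Aug 13, sell 335: 335/412 × $5,010.56 → $4,074.12
After Aug 14: 419 on hand, pool $4,356.44 (≈ $10.3972 each)
Aug 17, sell 276: 276/419 × $4,356.44 → $2,869.63
Total COGS = $8,282.44 + $4,074.12 + $2,869.63 = $15,226.19
Ending inventory (cost pool remaining) = $1,486.81
Check: goods available $16,713.00 = COGS $15,226.19 + ending $1,486.81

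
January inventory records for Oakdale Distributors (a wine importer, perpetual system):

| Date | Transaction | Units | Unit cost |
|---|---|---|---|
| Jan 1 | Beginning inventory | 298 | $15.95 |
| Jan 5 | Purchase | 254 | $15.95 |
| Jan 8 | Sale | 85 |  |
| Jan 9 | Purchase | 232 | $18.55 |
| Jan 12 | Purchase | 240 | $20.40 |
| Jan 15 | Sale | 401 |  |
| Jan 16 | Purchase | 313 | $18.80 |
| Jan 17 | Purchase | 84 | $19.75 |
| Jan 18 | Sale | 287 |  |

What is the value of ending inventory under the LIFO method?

Jan 8, 85 sold [LIFO — newest first]: 85 @ $15.95 = $1,355.75
Jan 15, 401 sold [LIFO — newest first]: 240 @ $20.40 + 161 @ $18.55 = $7,882.55
Jan 18, 287 sold [LIFO — newest first]: 84 @ $19.75 + 203 @ $18.80 = $5,475.40
Total COGS = $1,355.75 + $7,882.55 + $5,475.40 = $14,713.70
Ending inventory: 298 @ $15.95 + 169 @ $15.95 + 71 @ $18.55 + 110 @ $18.80 = $10,833.70

Ending inventory = $10,833.70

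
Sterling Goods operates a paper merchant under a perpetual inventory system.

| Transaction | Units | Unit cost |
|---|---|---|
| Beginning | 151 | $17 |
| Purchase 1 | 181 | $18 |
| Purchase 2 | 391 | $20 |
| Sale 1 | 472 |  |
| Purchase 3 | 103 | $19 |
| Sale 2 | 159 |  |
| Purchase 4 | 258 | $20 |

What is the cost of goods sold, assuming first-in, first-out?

COGS = $11,805

Sale 1 (472) [FIFO — oldest first]: 151 @ $17 + 181 @ $18 + 140 @ $20 = $8,625
Sale 2 (159) [FIFO — oldest first]: 159 @ $20 = $3,180
Total COGS = $8,625 + $3,180 = $11,805
Ending inventory: 92 @ $20 + 103 @ $19 + 258 @ $20 = $8,957
Check: goods available $20,762 = COGS $11,805 + ending $8,957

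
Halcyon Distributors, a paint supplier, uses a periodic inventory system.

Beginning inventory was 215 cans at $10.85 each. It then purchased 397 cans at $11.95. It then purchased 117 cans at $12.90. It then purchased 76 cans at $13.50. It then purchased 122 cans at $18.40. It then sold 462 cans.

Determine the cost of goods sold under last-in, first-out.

COGS = $6,536.75

Sale 1 (462) [LIFO — newest first]: 122 @ $18.40 + 76 @ $13.50 + 117 @ $12.90 + 147 @ $11.95 = $6,536.75
Ending inventory: 215 @ $10.85 + 250 @ $11.95 = $5,320.25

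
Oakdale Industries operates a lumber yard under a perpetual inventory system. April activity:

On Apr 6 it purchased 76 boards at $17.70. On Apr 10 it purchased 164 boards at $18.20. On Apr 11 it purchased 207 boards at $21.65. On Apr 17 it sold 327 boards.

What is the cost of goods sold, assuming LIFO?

COGS = $6,665.55

Apr 17, 327 sold [LIFO — newest first]: 207 @ $21.65 + 120 @ $18.20 = $6,665.55
Ending inventory: 76 @ $17.70 + 44 @ $18.20 = $2,146.00
Check: goods available $8,811.55 = COGS $6,665.55 + ending $2,146.00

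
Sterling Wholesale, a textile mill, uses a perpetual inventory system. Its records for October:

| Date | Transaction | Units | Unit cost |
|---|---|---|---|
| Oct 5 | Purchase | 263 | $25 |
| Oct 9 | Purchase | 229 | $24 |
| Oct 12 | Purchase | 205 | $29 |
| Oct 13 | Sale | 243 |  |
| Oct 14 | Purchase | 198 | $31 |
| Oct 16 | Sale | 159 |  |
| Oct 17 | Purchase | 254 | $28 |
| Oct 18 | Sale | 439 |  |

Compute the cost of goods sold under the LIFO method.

COGS = $23,611

Oct 13, 243 sold [LIFO — newest first]: 205 @ $29 + 38 @ $24 = $6,857
Oct 16, 159 sold [LIFO — newest first]: 159 @ $31 = $4,929
Oct 18, 439 sold [LIFO — newest first]: 254 @ $28 + 39 @ $31 + 146 @ $24 = $11,825
Total COGS = $6,857 + $4,929 + $11,825 = $23,611
Ending inventory: 263 @ $25 + 45 @ $24 = $7,655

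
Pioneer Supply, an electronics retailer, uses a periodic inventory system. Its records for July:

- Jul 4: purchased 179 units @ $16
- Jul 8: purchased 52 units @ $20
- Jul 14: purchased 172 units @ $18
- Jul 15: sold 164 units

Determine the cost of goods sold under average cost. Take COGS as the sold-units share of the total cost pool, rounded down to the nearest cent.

COGS = $2,848.63

Jul 15, sell 164: 164/403 × $7,000.00 → $2,848.63
Ending inventory (cost pool remaining) = $4,151.37
Check: goods available $7,000.00 = COGS $2,848.63 + ending $4,151.37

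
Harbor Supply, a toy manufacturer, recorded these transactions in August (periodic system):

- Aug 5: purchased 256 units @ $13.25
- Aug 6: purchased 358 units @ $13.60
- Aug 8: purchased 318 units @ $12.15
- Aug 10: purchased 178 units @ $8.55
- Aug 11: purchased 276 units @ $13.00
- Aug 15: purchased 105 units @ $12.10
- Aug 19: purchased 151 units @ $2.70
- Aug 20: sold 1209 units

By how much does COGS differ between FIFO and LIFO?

FIFO COGS: 256 @ $13.25 + 358 @ $13.60 + 318 @ $12.15 + 178 @ $8.55 + 99 @ $13.00 = $14,933.40
LIFO COGS: 151 @ $2.70 + 105 @ $12.10 + 276 @ $13.00 + 178 @ $8.55 + 318 @ $12.15 + 181 @ $13.60 = $13,113.40
Difference = |$14,933.40 − $13,113.40| = $1,820.00

$1,820.00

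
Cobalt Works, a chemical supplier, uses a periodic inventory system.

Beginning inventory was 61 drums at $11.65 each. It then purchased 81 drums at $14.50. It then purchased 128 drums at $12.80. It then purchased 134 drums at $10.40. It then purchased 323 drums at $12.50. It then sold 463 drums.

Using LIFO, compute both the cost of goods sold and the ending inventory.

COGS = $5,507.90; ending inventory = $3,446.75

Sale 1 (463) [LIFO — newest first]: 323 @ $12.50 + 134 @ $10.40 + 6 @ $12.80 = $5,507.90
Ending inventory: 61 @ $11.65 + 81 @ $14.50 + 122 @ $12.80 = $3,446.75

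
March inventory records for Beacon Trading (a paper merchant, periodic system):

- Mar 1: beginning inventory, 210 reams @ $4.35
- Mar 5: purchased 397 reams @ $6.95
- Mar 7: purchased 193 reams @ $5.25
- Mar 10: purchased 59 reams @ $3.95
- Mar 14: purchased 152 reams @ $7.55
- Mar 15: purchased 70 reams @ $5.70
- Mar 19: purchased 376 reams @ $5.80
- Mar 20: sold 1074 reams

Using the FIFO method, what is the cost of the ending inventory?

Ending inventory = $2,220.70

Mar 20, 1074 sold [FIFO — oldest first]: 210 @ $4.35 + 397 @ $6.95 + 193 @ $5.25 + 59 @ $3.95 + 152 @ $7.55 + 63 @ $5.70 = $6,425.65
Ending inventory: 7 @ $5.70 + 376 @ $5.80 = $2,220.70
Check: goods available $8,646.35 = COGS $6,425.65 + ending $2,220.70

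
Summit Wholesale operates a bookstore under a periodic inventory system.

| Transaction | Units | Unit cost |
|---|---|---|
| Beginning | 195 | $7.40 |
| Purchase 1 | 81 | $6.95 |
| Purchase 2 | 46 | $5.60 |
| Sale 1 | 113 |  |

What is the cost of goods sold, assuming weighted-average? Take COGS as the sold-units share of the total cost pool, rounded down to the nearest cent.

Sale 1, sell 113: 113/322 × $2,263.55 → $794.35
Ending inventory (cost pool remaining) = $1,469.20
Check: goods available $2,263.55 = COGS $794.35 + ending $1,469.20

COGS = $794.35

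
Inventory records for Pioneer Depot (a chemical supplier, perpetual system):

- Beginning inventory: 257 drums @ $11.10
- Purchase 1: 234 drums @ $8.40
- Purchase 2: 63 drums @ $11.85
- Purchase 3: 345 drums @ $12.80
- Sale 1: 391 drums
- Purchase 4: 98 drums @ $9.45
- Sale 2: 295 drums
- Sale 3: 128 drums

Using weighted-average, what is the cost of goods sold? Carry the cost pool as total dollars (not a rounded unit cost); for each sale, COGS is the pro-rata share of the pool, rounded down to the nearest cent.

COGS = $8,924.14

After Beginning: 257 on hand, pool $2,852.70 (≈ $11.1000 each)
After Purchase 1: 491 on hand, pool $4,818.30 (≈ $9.8132 each)
After Purchase 2: 554 on hand, pool $5,564.85 (≈ $10.0449 each)
After Purchase 3: 899 on hand, pool $9,980.85 (≈ $11.1022 each)
Sale 1, sell 391: 391/899 × $9,980.85 → $4,340.94
After Purchase 4: 606 on hand, pool $6,566.01 (≈ $10.8350 each)
Sale 2, sell 295: 295/606 × $6,566.01 → $3,196.32
Sale 3, sell 128: 128/311 × $3,369.69 → $1,386.88
Total COGS = $4,340.94 + $3,196.32 + $1,386.88 = $8,924.14
Ending inventory (cost pool remaining) = $1,982.81
Check: goods available $10,906.95 = COGS $8,924.14 + ending $1,982.81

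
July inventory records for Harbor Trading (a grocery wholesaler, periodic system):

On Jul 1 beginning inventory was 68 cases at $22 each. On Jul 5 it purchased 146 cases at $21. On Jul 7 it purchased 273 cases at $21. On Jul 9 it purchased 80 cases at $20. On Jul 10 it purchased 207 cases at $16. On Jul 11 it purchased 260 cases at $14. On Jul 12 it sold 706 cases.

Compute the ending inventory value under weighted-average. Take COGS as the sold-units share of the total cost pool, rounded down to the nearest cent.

Ending inventory = $5,978.55

Jul 12, sell 706: 706/1034 × $18,847.00 → $12,868.45
Ending inventory (cost pool remaining) = $5,978.55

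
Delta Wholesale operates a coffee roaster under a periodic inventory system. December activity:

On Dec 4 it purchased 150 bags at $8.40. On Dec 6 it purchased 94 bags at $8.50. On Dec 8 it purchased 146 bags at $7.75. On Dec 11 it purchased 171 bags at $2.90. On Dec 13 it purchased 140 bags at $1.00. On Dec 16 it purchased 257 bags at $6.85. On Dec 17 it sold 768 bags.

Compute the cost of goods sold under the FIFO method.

COGS = $4,285.35

Dec 17, 768 sold [FIFO — oldest first]: 150 @ $8.40 + 94 @ $8.50 + 146 @ $7.75 + 171 @ $2.90 + 140 @ $1.00 + 67 @ $6.85 = $4,285.35
Ending inventory: 190 @ $6.85 = $1,301.50
Check: goods available $5,586.85 = COGS $4,285.35 + ending $1,301.50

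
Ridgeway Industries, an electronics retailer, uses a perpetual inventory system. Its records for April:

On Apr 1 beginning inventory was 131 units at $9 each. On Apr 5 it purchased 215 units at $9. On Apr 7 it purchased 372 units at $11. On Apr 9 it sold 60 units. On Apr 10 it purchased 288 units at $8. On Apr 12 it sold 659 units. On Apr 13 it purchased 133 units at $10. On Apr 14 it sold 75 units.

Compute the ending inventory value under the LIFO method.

Ending inventory = $3,163

Apr 9, 60 sold [LIFO — newest first]: 60 @ $11 = $660
Apr 12, 659 sold [LIFO — newest first]: 288 @ $8 + 312 @ $11 + 59 @ $9 = $6,267
Apr 14, 75 sold [LIFO — newest first]: 75 @ $10 = $750
Total COGS = $660 + $6,267 + $750 = $7,677
Ending inventory: 131 @ $9 + 156 @ $9 + 58 @ $10 = $3,163
Check: goods available $10,840 = COGS $7,677 + ending $3,163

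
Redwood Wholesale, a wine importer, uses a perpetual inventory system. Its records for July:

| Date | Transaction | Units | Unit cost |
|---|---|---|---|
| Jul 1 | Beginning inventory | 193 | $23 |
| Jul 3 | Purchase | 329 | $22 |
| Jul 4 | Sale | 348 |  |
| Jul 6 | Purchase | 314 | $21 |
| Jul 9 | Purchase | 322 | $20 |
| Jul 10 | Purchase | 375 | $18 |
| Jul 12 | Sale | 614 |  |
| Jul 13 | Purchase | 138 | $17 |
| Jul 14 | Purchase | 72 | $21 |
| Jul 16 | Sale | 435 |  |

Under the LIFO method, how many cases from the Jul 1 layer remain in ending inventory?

174

Jul 4, 348 sold [LIFO — newest first]: 329 @ $22 + 19 @ $23 = $7,675
Jul 12, 614 sold [LIFO — newest first]: 375 @ $18 + 239 @ $20 = $11,530
Jul 16, 435 sold [LIFO — newest first]: 72 @ $21 + 138 @ $17 + 83 @ $20 + 142 @ $21 = $8,500
Total COGS = $7,675 + $11,530 + $8,500 = $27,705
Ending inventory: 174 @ $23 + 172 @ $21 = $7,614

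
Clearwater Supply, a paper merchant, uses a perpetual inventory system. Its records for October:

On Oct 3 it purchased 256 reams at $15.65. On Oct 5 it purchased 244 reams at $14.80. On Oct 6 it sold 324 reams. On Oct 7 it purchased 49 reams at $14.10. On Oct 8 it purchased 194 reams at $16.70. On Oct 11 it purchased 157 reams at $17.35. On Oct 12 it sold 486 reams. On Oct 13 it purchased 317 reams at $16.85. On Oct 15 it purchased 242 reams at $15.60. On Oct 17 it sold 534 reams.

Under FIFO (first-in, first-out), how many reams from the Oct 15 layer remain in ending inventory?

115

Oct 6, 324 sold [FIFO — oldest first]: 256 @ $15.65 + 68 @ $14.80 = $5,012.80
Oct 12, 486 sold [FIFO — oldest first]: 176 @ $14.80 + 49 @ $14.10 + 194 @ $16.70 + 67 @ $17.35 = $7,697.95
Oct 17, 534 sold [FIFO — oldest first]: 90 @ $17.35 + 317 @ $16.85 + 127 @ $15.60 = $8,884.15
Total COGS = $5,012.80 + $7,697.95 + $8,884.15 = $21,594.90
Ending inventory: 115 @ $15.60 = $1,794.00
Check: goods available $23,388.90 = COGS $21,594.90 + ending $1,794.00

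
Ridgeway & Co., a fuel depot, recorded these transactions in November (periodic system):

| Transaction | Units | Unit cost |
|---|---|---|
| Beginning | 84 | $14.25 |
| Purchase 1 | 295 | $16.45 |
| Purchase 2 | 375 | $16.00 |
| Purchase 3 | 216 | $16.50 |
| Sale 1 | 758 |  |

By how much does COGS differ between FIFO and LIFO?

$195.40

FIFO COGS: 84 @ $14.25 + 295 @ $16.45 + 375 @ $16.00 + 4 @ $16.50 = $12,115.75
LIFO COGS: 216 @ $16.50 + 375 @ $16.00 + 167 @ $16.45 = $12,311.15
Difference = |$12,115.75 − $12,311.15| = $195.40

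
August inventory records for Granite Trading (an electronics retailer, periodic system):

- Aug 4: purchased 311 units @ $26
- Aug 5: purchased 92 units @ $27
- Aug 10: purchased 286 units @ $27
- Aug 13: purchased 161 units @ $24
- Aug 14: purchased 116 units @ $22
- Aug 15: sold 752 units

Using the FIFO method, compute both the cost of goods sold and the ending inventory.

COGS = $19,804; ending inventory = $4,904

Aug 15, 752 sold [FIFO — oldest first]: 311 @ $26 + 92 @ $27 + 286 @ $27 + 63 @ $24 = $19,804
Ending inventory: 98 @ $24 + 116 @ $22 = $4,904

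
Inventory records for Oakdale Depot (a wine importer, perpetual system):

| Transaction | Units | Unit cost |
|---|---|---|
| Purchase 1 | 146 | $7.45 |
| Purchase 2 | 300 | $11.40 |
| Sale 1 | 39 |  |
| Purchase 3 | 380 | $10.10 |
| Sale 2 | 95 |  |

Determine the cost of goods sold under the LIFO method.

Sale 1 (39) [LIFO — newest first]: 39 @ $11.40 = $444.60
Sale 2 (95) [LIFO — newest first]: 95 @ $10.10 = $959.50
Total COGS = $444.60 + $959.50 = $1,404.10
Ending inventory: 146 @ $7.45 + 261 @ $11.40 + 285 @ $10.10 = $6,941.60
Check: goods available $8,345.70 = COGS $1,404.10 + ending $6,941.60

COGS = $1,404.10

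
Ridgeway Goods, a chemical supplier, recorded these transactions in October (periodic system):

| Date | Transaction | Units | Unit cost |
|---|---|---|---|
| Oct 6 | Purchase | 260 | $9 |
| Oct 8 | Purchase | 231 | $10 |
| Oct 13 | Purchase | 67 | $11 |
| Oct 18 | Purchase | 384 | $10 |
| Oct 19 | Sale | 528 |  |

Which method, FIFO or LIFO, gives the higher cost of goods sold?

FIFO COGS: 260 @ $9 + 231 @ $10 + 37 @ $11 = $5,057
LIFO COGS: 384 @ $10 + 67 @ $11 + 77 @ $10 = $5,347

LIFO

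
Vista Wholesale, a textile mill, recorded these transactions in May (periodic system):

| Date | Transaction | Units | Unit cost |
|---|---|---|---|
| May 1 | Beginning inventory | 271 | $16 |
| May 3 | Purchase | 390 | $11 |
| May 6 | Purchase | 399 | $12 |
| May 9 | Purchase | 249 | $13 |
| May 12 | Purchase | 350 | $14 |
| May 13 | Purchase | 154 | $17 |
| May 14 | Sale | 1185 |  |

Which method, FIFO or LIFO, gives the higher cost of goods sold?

LIFO

FIFO COGS: 271 @ $16 + 390 @ $11 + 399 @ $12 + 125 @ $13 = $15,039
LIFO COGS: 154 @ $17 + 350 @ $14 + 249 @ $13 + 399 @ $12 + 33 @ $11 = $15,906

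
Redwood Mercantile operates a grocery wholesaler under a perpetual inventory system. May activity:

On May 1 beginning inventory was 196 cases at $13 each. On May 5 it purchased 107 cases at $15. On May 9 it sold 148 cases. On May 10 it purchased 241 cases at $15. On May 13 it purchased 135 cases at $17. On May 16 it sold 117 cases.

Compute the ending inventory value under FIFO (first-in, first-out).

Ending inventory = $6,480

May 9, 148 sold [FIFO — oldest first]: 148 @ $13 = $1,924
May 16, 117 sold [FIFO — oldest first]: 48 @ $13 + 69 @ $15 = $1,659
Total COGS = $1,924 + $1,659 = $3,583
Ending inventory: 38 @ $15 + 241 @ $15 + 135 @ $17 = $6,480
Check: goods available $10,063 = COGS $3,583 + ending $6,480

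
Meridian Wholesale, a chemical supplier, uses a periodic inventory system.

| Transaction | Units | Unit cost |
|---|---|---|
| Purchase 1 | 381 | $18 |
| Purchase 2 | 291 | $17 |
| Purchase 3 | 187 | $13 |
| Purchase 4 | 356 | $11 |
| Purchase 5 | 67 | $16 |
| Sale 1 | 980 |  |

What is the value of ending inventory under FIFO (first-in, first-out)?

Ending inventory = $3,657

Sale 1 (980) [FIFO — oldest first]: 381 @ $18 + 291 @ $17 + 187 @ $13 + 121 @ $11 = $15,567
Ending inventory: 235 @ $11 + 67 @ $16 = $3,657
Check: goods available $19,224 = COGS $15,567 + ending $3,657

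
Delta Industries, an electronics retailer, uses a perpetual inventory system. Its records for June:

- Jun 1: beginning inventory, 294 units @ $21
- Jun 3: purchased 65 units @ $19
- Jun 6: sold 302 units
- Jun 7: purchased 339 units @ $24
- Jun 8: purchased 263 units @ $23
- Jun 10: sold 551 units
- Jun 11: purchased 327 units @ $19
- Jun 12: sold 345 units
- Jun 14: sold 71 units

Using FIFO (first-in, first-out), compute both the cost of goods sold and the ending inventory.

Jun 6, 302 sold [FIFO — oldest first]: 294 @ $21 + 8 @ $19 = $6,326
Jun 10, 551 sold [FIFO — oldest first]: 57 @ $19 + 339 @ $24 + 155 @ $23 = $12,784
Jun 12, 345 sold [FIFO — oldest first]: 108 @ $23 + 237 @ $19 = $6,987
Jun 14, 71 sold [FIFO — oldest first]: 71 @ $19 = $1,349
Total COGS = $6,326 + $12,784 + $6,987 + $1,349 = $27,446
Ending inventory: 19 @ $19 = $361

COGS = $27,446; ending inventory = $361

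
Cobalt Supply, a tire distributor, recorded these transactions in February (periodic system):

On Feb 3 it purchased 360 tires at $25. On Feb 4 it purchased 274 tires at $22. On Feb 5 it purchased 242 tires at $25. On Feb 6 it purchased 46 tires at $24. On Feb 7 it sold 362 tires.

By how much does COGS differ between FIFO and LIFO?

$262

FIFO COGS: 360 @ $25 + 2 @ $22 = $9,044
LIFO COGS: 46 @ $24 + 242 @ $25 + 74 @ $22 = $8,782
Difference = |$9,044 − $8,782| = $262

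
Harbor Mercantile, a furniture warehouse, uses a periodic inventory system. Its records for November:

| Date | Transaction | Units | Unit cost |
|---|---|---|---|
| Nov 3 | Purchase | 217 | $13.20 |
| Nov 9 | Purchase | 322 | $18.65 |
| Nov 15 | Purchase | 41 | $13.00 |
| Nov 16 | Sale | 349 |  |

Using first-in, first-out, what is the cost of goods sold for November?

COGS = $5,326.20

Nov 16, 349 sold [FIFO — oldest first]: 217 @ $13.20 + 132 @ $18.65 = $5,326.20
Ending inventory: 190 @ $18.65 + 41 @ $13.00 = $4,076.50
Check: goods available $9,402.70 = COGS $5,326.20 + ending $4,076.50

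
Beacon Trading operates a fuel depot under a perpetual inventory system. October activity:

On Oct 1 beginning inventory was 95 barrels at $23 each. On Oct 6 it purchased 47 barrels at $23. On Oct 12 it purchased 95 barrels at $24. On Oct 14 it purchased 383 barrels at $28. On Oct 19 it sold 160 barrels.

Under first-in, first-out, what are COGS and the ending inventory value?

COGS = $3,698; ending inventory = $12,572

Oct 19, 160 sold [FIFO — oldest first]: 95 @ $23 + 47 @ $23 + 18 @ $24 = $3,698
Ending inventory: 77 @ $24 + 383 @ $28 = $12,572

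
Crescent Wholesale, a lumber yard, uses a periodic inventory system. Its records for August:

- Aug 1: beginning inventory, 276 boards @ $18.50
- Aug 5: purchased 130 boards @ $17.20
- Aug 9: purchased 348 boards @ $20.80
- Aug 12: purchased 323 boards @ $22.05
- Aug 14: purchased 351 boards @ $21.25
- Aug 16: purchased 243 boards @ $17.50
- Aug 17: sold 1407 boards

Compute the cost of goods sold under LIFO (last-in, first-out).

Aug 17, 1407 sold [LIFO — newest first]: 243 @ $17.50 + 351 @ $21.25 + 323 @ $22.05 + 348 @ $20.80 + 130 @ $17.20 + 12 @ $18.50 = $28,529.80
Ending inventory: 264 @ $18.50 = $4,884.00

COGS = $28,529.80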